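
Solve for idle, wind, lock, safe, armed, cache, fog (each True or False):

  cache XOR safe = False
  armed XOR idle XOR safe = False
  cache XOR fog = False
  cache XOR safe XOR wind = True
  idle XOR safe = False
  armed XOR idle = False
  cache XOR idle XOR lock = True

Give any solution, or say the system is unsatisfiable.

idle = False, wind = True, lock = True, safe = False, armed = False, cache = False, fog = False

cache XOR safe = F XOR F = False ✓
armed XOR idle XOR safe = F XOR F XOR F = False ✓
cache XOR fog = F XOR F = False ✓
cache XOR safe XOR wind = F XOR F XOR T = True ✓
idle XOR safe = F XOR F = False ✓
armed XOR idle = F XOR F = False ✓
cache XOR idle XOR lock = F XOR F XOR T = True ✓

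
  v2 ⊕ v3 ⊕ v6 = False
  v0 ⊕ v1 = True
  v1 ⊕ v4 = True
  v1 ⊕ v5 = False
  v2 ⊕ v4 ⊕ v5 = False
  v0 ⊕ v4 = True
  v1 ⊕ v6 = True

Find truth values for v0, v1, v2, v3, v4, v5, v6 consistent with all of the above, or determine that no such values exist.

Adding constraints 2, 3, 6 mod 2: every variable appears an even number of times on the left, so the left side is 0.
But the right sides sum to 1 (mod 2). 0 ≠ 1 — the system is inconsistent.

UNSATISFIABLE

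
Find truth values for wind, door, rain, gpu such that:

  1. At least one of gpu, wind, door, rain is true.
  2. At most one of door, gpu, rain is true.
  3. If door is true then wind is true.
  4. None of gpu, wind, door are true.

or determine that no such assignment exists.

wind: False, door: False, rain: True, gpu: False

  (1) {gpu, wind, door, rain}: 1 true — at least one ✓
  (2) {door, gpu, rain}: 1 true — at most one ✓
  (3) door=F ⇒ wind: vacuous ✓
  (4) {gpu, wind, door}: 0 true — none ✓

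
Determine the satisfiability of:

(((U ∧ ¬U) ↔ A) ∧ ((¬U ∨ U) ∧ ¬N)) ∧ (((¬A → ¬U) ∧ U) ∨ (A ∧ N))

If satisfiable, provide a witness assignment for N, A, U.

Case N = True: the conjunct ¬N is False.
Case N = False: the formula simplifies to (((U ∧ ¬U) ↔ A) ∧ (¬U ∨ U)) ∧ ((¬A → ¬U) ∧ U).
  U = True: simplifies to ¬A ∧ A.
    A = True: the conjunct ¬A is False.
    A = False: the conjunct A is False.
  U = False: the conjunct U is False.
Both cases fail — unsatisfiable.

The formula is unsatisfiable.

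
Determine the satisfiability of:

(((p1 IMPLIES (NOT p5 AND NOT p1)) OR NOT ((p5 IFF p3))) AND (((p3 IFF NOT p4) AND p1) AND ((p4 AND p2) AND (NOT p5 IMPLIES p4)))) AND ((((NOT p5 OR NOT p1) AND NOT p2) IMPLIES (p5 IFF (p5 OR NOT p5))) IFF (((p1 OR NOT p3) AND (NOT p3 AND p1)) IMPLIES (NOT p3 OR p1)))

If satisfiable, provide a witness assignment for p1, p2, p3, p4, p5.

p1 = True, p2 = True, p3 = False, p4 = True, p5 = True

  ((p1 IMPLIES (NOT p5 AND NOT p1)) OR NOT ((p5 IFF p3))) AND (((p3 IFF NOT p4) AND p1) AND ((p4 AND p2) AND (NOT p5 IMPLIES p4))) = True
    (p1 IMPLIES (NOT p5 AND NOT p1)) OR NOT ((p5 IFF p3)) = True
      p1 IMPLIES (NOT p5 AND NOT p1) = False
        NOT p5 AND NOT p1 = False
          NOT p5 = False
          NOT p1 = False
      NOT ((p5 IFF p3)) = True
        p5 IFF p3 = False
    ((p3 IFF NOT p4) AND p1) AND ((p4 AND p2) AND (NOT p5 IMPLIES p4)) = True
      (p3 IFF NOT p4) AND p1 = True
        p3 IFF NOT p4 = True
          NOT p4 = False
      (p4 AND p2) AND (NOT p5 IMPLIES p4) = True
        p4 AND p2 = True
        NOT p5 IMPLIES p4 = True
          NOT p5 = False
  (((NOT p5 OR NOT p1) AND NOT p2) IMPLIES (p5 IFF (p5 OR NOT p5))) IFF (((p1 OR NOT p3) AND (NOT p3 AND p1)) IMPLIES (NOT p3 OR p1)) = True
    ((NOT p5 OR NOT p1) AND NOT p2) IMPLIES (p5 IFF (p5 OR NOT p5)) = True
      (NOT p5 OR NOT p1) AND NOT p2 = False
        NOT p5 OR NOT p1 = False
          NOT p5 = False
          NOT p1 = False
        NOT p2 = False
      p5 IFF (p5 OR NOT p5) = True
        p5 OR NOT p5 = True
          NOT p5 = False
    ((p1 OR NOT p3) AND (NOT p3 AND p1)) IMPLIES (NOT p3 OR p1) = True
      (p1 OR NOT p3) AND (NOT p3 AND p1) = True
        p1 OR NOT p3 = True
          NOT p3 = True
        NOT p3 AND p1 = True
          NOT p3 = True
      NOT p3 OR p1 = True
        NOT p3 = True
Both conjuncts True, so the formula holds.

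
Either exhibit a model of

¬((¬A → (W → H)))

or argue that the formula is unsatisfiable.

W = True; A = False; H = False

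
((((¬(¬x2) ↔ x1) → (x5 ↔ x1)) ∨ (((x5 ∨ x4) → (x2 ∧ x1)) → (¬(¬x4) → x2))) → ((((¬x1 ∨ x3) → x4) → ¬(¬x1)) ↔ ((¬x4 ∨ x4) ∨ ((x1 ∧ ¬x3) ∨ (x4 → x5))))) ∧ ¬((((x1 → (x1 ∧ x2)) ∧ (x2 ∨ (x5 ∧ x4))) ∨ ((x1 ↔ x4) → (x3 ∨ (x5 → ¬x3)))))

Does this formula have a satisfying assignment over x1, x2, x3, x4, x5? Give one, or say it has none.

UNSATISFIABLE

The conjunct ¬((((x1 → (x1 ∧ x2)) ∧ (x2 ∨ (x5 ∧ x4))) ∨ ((x1 ↔ x4) → (x3 ∨ (x5 → ¬x3))))) is unsatisfiable on its own:
  x3 = True: this becomes ¬((((x1 → (x1 ∧ x2)) ∧ (x2 ∨ (x5 ∧ x4))) ∨ True)) = False.
  x3 = False: this becomes ¬((((x1 → (x1 ∧ x2)) ∧ (x2 ∨ (x5 ∧ x4))) ∨ True)) = False.
So the whole conjunction is unsatisfiable.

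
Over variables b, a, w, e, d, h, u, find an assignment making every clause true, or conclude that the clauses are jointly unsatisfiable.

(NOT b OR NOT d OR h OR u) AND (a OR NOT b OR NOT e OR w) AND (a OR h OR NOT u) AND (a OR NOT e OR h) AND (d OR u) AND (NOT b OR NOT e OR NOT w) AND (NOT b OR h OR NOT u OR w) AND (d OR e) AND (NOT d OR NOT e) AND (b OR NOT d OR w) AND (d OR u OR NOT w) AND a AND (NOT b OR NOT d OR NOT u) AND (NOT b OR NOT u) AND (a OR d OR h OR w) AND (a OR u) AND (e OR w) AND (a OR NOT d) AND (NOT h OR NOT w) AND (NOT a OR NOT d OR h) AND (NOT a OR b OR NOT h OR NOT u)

Unit clause (a) forces a = True.
Set b = False.
Set w = False.
  then (b OR NOT d OR w) forces d = False.
  then (e OR w) forces e = True.
  then (d OR u) forces u = True.
  then (NOT a OR b OR NOT h OR NOT u) forces h = False.
All clauses satisfied.

b = False, a = True, w = False, e = True, d = False, h = False, u = True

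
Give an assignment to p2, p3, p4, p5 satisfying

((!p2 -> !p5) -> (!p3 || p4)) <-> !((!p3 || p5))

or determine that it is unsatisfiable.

p2: True, p3: True, p4: True, p5: False

  ((!p2 -> !p5) -> (!p3 || p4)) <-> !((!p3 || p5)) = True
    (!p2 -> !p5) -> (!p3 || p4) = True
      !p2 -> !p5 = True
        !p2 = False
        !p5 = True
      !p3 || p4 = True
        !p3 = False
    !((!p3 || p5)) = True
      !p3 || p5 = False
        !p3 = False
The formula evaluates to True.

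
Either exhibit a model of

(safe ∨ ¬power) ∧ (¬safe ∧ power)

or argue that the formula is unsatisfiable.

Unsatisfiable — no assignment works.

Case safe = True: the conjunct ¬safe is False.
Case safe = False: the formula simplifies to ¬power ∧ power.
  power = True: the conjunct ¬power is False.
  power = False: the conjunct power is False.
Both cases fail — unsatisfiable.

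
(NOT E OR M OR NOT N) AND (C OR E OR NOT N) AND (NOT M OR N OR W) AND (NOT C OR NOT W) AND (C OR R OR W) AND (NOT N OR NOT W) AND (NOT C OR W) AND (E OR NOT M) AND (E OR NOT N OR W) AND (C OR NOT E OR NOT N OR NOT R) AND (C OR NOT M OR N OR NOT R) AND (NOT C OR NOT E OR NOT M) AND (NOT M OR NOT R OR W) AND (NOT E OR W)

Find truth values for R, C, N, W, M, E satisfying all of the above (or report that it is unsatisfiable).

Set R = False.
Try C = True:
  (NOT C OR NOT W) forces W = False.
  clause (NOT C OR W) is falsified — backtrack.
So C = False.
  then (C OR R OR W) forces W = True.
  then (NOT N OR NOT W) forces N = False.
Set M = False.
Set E = True.
All clauses satisfied.

R = False, C = False, N = False, W = True, M = False, E = True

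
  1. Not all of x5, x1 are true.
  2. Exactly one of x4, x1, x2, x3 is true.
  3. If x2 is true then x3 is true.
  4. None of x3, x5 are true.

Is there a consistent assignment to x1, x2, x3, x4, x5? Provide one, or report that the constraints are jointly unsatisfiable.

x1: False, x2: False, x3: False, x4: True, x5: False

  (1) {x5, x1}: 0/2 true — not all ✓
  (2) {x4, x1, x2, x3}: 1 true — exactly one ✓
  (3) x2=F ⇒ x3: vacuous ✓
  (4) {x3, x5}: 0 true — none ✓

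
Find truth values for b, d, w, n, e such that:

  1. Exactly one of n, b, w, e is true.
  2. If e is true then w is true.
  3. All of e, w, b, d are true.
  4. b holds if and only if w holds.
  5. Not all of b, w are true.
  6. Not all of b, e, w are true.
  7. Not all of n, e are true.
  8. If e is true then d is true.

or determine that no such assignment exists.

Case b = True:
  (1) with b=T forces n = False.
  (1) with b=T forces w = False.
  Constraint (3) is violated (w=F) — contradiction.
Case b = False:
  Constraint (3) is violated (b=F) — contradiction.
Both cases fail — unsatisfiable.

The formula is unsatisfiable.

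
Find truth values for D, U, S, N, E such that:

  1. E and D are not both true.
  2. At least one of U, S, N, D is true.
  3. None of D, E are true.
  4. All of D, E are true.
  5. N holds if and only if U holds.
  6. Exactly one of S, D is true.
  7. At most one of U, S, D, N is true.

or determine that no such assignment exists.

The formula is unsatisfiable.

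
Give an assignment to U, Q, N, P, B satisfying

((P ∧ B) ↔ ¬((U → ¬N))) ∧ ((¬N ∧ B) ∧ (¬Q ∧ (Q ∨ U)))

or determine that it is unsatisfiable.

U = True, Q = False, N = False, P = False, B = True

  (P ∧ B) ↔ ¬((U → ¬N)) = True
    P ∧ B = False
    ¬((U → ¬N)) = False
      U → ¬N = True
        ¬N = True
  (¬N ∧ B) ∧ (¬Q ∧ (Q ∨ U)) = True
    ¬N ∧ B = True
      ¬N = True
    ¬Q ∧ (Q ∨ U) = True
      ¬Q = True
      Q ∨ U = True
Both conjuncts True, so the formula holds.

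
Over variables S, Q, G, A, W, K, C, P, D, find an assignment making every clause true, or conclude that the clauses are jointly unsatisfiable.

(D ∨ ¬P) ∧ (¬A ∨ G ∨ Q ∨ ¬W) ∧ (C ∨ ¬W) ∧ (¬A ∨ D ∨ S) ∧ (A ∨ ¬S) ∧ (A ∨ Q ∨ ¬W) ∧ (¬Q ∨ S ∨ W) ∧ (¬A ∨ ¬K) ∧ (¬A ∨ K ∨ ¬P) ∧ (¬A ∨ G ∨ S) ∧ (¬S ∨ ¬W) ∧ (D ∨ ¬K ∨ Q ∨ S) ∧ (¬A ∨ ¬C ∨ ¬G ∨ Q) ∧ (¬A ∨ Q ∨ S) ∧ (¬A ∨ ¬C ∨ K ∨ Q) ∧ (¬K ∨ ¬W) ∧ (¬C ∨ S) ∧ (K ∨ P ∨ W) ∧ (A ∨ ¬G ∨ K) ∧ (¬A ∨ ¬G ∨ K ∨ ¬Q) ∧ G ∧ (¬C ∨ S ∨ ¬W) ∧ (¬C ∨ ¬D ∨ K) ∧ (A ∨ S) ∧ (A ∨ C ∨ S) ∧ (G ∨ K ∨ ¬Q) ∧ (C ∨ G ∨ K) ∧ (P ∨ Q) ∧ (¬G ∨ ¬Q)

Case A = True:
  (¬A ∨ ¬K) forces K = False.
  (¬A ∨ K ∨ ¬P) forces P = False.
  (K ∨ P ∨ W) forces W = True.
  (C ∨ ¬W) forces C = True.
  (¬S ∨ ¬W) forces S = False.
  Clause (¬C ∨ S) is falsified — contradiction.
Case A = False:
  (A ∨ ¬S) forces S = False.
  Clause (A ∨ S) is falsified — contradiction.
Both cases fail, so the formula is unsatisfiable.

Unsatisfiable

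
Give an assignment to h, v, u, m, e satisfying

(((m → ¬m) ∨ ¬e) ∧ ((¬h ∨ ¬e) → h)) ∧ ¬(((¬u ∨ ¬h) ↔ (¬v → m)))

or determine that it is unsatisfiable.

h=T, v=T, u=T, m=F, e=F

  ((m → ¬m) ∨ ¬e) ∧ ((¬h ∨ ¬e) → h) = True
    (m → ¬m) ∨ ¬e = True
      m → ¬m = True
        ¬m = True
      ¬e = True
    (¬h ∨ ¬e) → h = True
      ¬h ∨ ¬e = True
        ¬h = False
        ¬e = True
  ¬(((¬u ∨ ¬h) ↔ (¬v → m))) = True
    (¬u ∨ ¬h) ↔ (¬v → m) = False
      ¬u ∨ ¬h = False
        ¬u = False
        ¬h = False
      ¬v → m = True
        ¬v = False
Both conjuncts True, so the formula holds.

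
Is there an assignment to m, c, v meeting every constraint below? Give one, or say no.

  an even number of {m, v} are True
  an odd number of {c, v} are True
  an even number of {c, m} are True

Unsatisfiable — no assignment works.

Adding constraints 1, 2, 3 mod 2: every variable appears an even number of times on the left, so the left side is 0.
But the right sides sum to 1 (mod 2). 0 ≠ 1 — the system is inconsistent.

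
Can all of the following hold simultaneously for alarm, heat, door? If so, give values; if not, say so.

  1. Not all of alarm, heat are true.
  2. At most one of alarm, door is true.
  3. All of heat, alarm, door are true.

Unsatisfiable

Case alarm = True:
  (1) with alarm=T forces heat = False.
  Constraint (3) is violated (heat=F) — contradiction.
Case alarm = False:
  Constraint (3) is violated (alarm=F) — contradiction.
Both cases fail — unsatisfiable.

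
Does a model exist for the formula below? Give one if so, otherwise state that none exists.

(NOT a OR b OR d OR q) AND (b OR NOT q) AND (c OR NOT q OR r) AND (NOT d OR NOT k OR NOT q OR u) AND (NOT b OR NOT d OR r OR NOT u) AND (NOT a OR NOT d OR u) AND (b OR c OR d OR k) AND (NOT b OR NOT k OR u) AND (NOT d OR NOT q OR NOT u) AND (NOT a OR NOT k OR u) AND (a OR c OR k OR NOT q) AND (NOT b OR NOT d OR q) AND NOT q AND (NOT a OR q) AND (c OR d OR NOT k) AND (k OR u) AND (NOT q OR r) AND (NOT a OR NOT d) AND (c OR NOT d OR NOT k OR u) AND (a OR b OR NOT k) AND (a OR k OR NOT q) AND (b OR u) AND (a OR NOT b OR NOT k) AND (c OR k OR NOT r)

k = False; r = True; a = False; b = False; c = True; u = True; d = True; q = False

Unit clause (NOT q) forces q = False.
In (NOT a OR q) only NOT a is left, so a = False.
Try k = True:
  (a OR b OR NOT k) forces b = True.
  clause (a OR NOT b OR NOT k) is falsified — backtrack.
So k = False.
  then (k OR u) forces u = True.
Set r = True.
  then (c OR k OR NOT r) forces c = True.
Set b = False.
Set d = True.
All clauses satisfied.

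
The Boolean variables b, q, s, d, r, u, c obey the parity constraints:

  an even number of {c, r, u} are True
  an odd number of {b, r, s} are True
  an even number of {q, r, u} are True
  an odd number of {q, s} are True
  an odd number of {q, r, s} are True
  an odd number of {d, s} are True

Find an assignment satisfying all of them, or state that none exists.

b=T; q=T; s=F; d=T; r=F; u=T; c=T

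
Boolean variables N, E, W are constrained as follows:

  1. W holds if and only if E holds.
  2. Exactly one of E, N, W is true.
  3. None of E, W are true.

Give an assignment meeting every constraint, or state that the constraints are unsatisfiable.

N = True, E = False, W = False

  (1) W=F, E=F — same ✓
  (2) {E, N, W}: 1 true — exactly one ✓
  (3) {E, W}: 0 true — none ✓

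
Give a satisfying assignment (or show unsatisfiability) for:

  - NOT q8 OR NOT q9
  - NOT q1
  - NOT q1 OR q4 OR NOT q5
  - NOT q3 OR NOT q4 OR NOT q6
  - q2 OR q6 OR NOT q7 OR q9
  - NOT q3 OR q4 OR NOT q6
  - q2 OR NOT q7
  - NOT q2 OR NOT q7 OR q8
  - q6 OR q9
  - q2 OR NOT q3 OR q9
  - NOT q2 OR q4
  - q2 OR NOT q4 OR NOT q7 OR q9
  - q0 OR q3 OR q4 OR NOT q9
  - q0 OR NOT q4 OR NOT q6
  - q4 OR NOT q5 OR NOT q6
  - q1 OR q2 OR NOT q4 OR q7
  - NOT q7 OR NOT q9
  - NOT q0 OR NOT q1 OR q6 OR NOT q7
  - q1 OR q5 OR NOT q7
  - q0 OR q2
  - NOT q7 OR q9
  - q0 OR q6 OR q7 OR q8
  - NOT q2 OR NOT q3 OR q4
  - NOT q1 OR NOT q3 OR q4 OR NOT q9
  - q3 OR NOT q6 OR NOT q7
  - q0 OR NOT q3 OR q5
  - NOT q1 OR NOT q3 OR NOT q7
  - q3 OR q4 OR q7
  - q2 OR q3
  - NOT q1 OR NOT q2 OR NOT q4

Unit clause (NOT q1) forces q1 = False.
Set q0 = True.
Set q2 = True.
  then (NOT q2 OR q4) forces q4 = True.
Set q3 = True.
  then (NOT q3 OR NOT q4 OR NOT q6) forces q6 = False.
  then (q6 OR q9) forces q9 = True.
  then (NOT q7 OR NOT q9) forces q7 = False.
  then (NOT q8 OR NOT q9) forces q8 = False.
Set q5 = True.
All clauses satisfied.

q0 = True, q1 = False, q2 = True, q3 = True, q4 = True, q5 = True, q6 = False, q7 = False, q8 = False, q9 = True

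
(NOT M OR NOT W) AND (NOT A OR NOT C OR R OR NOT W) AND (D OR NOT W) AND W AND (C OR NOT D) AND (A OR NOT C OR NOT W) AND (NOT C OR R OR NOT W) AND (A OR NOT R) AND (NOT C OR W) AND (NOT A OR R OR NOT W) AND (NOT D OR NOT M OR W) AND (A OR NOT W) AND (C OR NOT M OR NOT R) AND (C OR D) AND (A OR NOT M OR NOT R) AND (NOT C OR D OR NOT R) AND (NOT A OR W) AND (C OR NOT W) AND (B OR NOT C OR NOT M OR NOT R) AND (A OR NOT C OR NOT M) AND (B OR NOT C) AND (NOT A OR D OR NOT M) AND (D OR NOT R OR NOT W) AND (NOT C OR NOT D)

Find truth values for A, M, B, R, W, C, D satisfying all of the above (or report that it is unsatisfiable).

Case W = True:
  (NOT M OR NOT W) forces M = False.
  (D OR NOT W) forces D = True.
  (C OR NOT D) forces C = True.
  Clause (NOT C OR NOT D) is falsified — contradiction.
Case W = False:
  Clause (W) is falsified — contradiction.
Both cases fail, so the formula is unsatisfiable.

Unsatisfiable — no assignment works.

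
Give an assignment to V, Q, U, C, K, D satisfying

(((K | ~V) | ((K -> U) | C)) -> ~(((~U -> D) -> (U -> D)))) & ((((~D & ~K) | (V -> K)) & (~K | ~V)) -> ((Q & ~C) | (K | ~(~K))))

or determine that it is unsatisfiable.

V = True; Q = True; U = True; C = True; K = True; D = False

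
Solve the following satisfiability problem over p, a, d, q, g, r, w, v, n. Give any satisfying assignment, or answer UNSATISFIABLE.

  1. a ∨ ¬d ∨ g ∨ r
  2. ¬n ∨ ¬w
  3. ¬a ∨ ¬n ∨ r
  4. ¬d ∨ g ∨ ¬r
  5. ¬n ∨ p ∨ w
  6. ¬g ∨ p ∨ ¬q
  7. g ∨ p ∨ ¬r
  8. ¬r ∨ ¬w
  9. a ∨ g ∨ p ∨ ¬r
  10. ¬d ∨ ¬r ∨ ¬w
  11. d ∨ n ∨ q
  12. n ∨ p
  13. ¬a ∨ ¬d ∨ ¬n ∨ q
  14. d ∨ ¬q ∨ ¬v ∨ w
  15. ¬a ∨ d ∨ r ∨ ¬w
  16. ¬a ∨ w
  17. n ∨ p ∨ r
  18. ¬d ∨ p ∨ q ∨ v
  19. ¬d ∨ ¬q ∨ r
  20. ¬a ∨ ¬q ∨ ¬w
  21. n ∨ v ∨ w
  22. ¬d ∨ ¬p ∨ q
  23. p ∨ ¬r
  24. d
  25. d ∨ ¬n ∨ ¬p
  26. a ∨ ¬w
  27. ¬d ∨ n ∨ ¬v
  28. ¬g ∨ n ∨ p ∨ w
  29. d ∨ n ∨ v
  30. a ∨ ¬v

p = True, a = False, d = True, q = True, g = True, r = True, w = False, v = False, n = True

Unit clause (d) forces d = True.
Try p = False:
  (n ∨ p) forces n = True.
  (¬n ∨ ¬w) forces w = False.
  clause (¬n ∨ p ∨ w) is falsified — backtrack.
So p = True.
  then (¬d ∨ ¬p ∨ q) forces q = True.
  then (¬d ∨ ¬q ∨ r) forces r = True.
  then (¬d ∨ g ∨ ¬r) forces g = True.
  then (¬r ∨ ¬w) forces w = False.
  then (¬a ∨ w) forces a = False.
  then (a ∨ ¬v) forces v = False.
  then (n ∨ v ∨ w) forces n = True.
All clauses satisfied.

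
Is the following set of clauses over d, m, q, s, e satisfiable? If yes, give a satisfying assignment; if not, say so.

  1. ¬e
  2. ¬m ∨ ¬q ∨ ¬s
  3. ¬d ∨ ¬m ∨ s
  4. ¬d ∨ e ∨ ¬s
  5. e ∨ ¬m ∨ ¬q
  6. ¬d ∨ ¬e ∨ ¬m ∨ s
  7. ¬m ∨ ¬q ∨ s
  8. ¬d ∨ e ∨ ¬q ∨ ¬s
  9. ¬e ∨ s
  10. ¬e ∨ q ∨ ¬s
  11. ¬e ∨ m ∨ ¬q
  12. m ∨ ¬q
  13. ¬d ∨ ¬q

d: True, m: False, q: False, s: False, e: False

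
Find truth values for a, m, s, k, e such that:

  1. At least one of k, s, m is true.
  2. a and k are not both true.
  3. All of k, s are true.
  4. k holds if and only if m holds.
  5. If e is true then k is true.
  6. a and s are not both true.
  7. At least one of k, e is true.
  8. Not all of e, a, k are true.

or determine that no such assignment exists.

a = False, m = True, s = True, k = True, e = True

  (1) {k, s, m}: 3 true — at least one ✓
  (2) a=F, k=T — not both ✓
  (3) {k, s}: all 2 true ✓
  (4) k=T, m=T — same ✓
  (5) e=T ⇒ k: T ✓
  (6) a=F, s=T — not both ✓
  (7) {k, e}: 2 true — at least one ✓
  (8) {e, a, k}: 2/3 true — not all ✓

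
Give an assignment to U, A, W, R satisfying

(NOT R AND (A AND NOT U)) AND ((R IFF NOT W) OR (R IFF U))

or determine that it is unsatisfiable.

U = False, A = True, W = True, R = False

  NOT R AND (A AND NOT U) = True
    NOT R = True
    A AND NOT U = True
      NOT U = True
  (R IFF NOT W) OR (R IFF U) = True
    R IFF NOT W = True
      NOT W = False
    R IFF U = True
Both conjuncts True, so the formula holds.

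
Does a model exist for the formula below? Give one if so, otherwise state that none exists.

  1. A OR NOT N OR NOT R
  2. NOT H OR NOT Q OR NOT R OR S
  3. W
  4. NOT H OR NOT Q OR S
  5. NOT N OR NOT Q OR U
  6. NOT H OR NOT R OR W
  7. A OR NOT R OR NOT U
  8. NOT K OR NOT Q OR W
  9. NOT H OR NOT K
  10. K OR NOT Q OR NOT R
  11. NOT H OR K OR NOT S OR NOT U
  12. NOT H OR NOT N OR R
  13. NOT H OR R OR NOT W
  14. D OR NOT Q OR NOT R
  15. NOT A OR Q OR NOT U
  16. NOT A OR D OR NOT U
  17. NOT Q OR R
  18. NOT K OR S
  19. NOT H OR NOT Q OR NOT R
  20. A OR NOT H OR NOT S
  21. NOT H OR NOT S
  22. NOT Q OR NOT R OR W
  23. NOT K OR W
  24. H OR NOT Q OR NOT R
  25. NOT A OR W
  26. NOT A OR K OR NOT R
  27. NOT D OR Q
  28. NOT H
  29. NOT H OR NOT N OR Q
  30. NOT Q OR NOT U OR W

R = True, S = False, K = False, W = True, U = False, A = False, D = False, H = False, Q = False, N = False

Unit clause (W) forces W = True.
Unit clause (NOT H) forces H = False.
Set R = True.
  then (H OR NOT Q OR NOT R) forces Q = False.
  then (NOT D OR Q) forces D = False.
Set S = False.
  then (NOT K OR S) forces K = False.
  then (NOT A OR K OR NOT R) forces A = False.
  then (A OR NOT N OR NOT R) forces N = False.
  then (A OR NOT R OR NOT U) forces U = False.
All clauses satisfied.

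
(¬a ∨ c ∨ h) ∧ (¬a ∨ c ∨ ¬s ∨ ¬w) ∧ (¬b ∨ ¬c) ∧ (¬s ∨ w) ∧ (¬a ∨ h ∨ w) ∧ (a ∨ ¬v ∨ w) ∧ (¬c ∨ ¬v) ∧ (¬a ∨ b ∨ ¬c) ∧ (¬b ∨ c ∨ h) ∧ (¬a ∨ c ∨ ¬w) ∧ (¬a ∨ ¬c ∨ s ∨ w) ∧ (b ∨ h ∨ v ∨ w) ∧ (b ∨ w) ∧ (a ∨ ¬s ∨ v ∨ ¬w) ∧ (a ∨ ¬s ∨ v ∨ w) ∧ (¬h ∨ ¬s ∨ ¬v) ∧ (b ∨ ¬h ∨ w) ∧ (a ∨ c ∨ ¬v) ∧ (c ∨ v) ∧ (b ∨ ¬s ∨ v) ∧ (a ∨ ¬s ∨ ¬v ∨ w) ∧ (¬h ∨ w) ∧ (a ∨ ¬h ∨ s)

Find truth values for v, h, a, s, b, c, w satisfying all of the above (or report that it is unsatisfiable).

Try v = True:
  (¬c ∨ ¬v) forces c = False.
  (a ∨ c ∨ ¬v) forces a = True.
  (¬a ∨ c ∨ h) forces h = True.
  (¬a ∨ c ∨ ¬w) forces w = False.
  clause (¬h ∨ w) is falsified — backtrack.
So v = False.
  then (c ∨ v) forces c = True.
  then (¬b ∨ ¬c) forces b = False.
  then (¬a ∨ b ∨ ¬c) forces a = False.
  then (b ∨ w) forces w = True.
  then (a ∨ ¬s ∨ v ∨ ¬w) forces s = False.
  then (a ∨ ¬h ∨ s) forces h = False.
All clauses satisfied.

v: False; h: False; a: False; s: False; b: False; c: True; w: True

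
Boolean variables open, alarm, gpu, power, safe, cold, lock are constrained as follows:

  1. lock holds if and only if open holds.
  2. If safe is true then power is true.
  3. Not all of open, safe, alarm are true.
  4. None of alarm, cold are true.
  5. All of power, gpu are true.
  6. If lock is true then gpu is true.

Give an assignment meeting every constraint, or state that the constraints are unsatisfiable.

open=T, alarm=F, gpu=T, power=T, safe=T, cold=F, lock=T

  (1) lock=T, open=T — same ✓
  (2) safe=T ⇒ power: T ✓
  (3) {open, safe, alarm}: 2/3 true — not all ✓
  (4) {alarm, cold}: 0 true — none ✓
  (5) {power, gpu}: all 2 true ✓
  (6) lock=T ⇒ gpu: T ✓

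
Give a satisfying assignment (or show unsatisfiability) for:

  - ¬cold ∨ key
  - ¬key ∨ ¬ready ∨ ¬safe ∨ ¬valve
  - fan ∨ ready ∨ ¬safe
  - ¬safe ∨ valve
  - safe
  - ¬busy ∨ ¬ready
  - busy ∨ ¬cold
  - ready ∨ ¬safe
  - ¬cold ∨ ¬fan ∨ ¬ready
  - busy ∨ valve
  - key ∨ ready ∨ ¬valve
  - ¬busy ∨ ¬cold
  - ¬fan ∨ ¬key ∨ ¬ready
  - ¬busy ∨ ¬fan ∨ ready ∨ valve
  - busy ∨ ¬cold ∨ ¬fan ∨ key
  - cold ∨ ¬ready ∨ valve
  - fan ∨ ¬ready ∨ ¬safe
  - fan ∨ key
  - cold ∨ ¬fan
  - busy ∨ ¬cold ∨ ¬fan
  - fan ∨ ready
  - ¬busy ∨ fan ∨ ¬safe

Case safe = True:
  (¬safe ∨ valve) forces valve = True.
  (ready ∨ ¬safe) forces ready = True.
  (¬key ∨ ¬ready ∨ ¬safe ∨ ¬valve) forces key = False.
  (¬cold ∨ key) forces cold = False.
  (¬busy ∨ ¬ready) forces busy = False.
  (fan ∨ ¬ready ∨ ¬safe) forces fan = True.
  Clause (cold ∨ ¬fan) is falsified — contradiction.
Case safe = False:
  Clause (safe) is falsified — contradiction.
Both cases fail, so the formula is unsatisfiable.

The formula is unsatisfiable.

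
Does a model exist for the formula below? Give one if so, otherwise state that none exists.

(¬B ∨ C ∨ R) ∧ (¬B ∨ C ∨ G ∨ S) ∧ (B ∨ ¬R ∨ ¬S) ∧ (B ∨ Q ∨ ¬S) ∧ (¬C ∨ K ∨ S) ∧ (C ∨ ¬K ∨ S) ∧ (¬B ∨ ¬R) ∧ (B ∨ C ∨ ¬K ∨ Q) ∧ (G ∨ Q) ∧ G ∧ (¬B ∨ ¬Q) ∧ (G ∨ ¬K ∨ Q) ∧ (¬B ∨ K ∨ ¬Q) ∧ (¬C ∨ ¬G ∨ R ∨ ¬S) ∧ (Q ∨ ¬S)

G = True, R = False, K = True, C = True, S = False, Q = False, B = True

Unit clause (G) forces G = True.
Set R = False.
Set K = True.
Set C = True.
  then (¬C ∨ ¬G ∨ R ∨ ¬S) forces S = False.
Set Q = False.
Set B = True.
All clauses satisfied.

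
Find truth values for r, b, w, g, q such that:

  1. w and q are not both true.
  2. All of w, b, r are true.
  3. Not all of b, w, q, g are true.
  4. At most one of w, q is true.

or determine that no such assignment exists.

r: True, b: True, w: True, g: False, q: False

  (1) w=T, q=F — not both ✓
  (2) {w, b, r}: all 3 true ✓
  (3) {b, w, q, g}: 2/4 true — not all ✓
  (4) {w, q}: 1 true — at most one ✓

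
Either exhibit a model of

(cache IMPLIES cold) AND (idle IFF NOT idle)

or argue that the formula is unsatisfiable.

The conjunct idle IFF NOT idle is unsatisfiable on its own:
  idle=F: evaluates to False.
  idle=T: evaluates to False.
So the whole conjunction is unsatisfiable.

UNSATISFIABLE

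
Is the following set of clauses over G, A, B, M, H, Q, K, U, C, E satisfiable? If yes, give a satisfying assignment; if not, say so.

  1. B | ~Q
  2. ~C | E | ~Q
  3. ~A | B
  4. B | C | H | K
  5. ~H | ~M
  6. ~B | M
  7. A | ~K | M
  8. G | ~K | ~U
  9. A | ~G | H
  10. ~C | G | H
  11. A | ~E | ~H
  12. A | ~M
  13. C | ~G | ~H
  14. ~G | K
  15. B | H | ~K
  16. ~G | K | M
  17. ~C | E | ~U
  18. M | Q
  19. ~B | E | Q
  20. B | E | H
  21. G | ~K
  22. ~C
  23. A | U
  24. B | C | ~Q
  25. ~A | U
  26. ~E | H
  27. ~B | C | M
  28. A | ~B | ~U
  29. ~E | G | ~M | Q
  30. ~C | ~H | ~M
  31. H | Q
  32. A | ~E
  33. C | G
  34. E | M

G = True, A = True, B = True, M = True, H = False, Q = True, K = True, U = True, C = False, E = False

Unit clause (~C) forces C = False.
In (C | G) only G is left, so G = True.
In (C | ~G | ~H) only ~H is left, so H = False.
In (~G | K) only K is left, so K = True.
In (B | H | ~K) only B is left, so B = True.
In (~E | H) only ~E is left, so E = False.
In (~B | C | M) only M is left, so M = True.
In (H | Q) only Q is left, so Q = True.
In (A | ~G | H) only A is left, so A = True.
In (~A | U) only U is left, so U = True.
All clauses satisfied.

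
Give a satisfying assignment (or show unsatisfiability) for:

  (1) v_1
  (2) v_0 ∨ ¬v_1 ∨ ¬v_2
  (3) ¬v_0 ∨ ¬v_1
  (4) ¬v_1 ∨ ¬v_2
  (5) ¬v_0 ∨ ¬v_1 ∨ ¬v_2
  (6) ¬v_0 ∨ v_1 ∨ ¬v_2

Unit clause (v_1) forces v_1 = True.
In (¬v_0 ∨ ¬v_1) only ¬v_0 is left, so v_0 = False.
In (¬v_1 ∨ ¬v_2) only ¬v_2 is left, so v_2 = False.
Check each clause:
  (v_1): v_1 holds.
  (v_0 ∨ ¬v_1 ∨ ¬v_2): ¬v_2 holds.
  (¬v_0 ∨ ¬v_1): ¬v_0 holds.
  (¬v_1 ∨ ¬v_2): ¬v_2 holds.
  (¬v_0 ∨ ¬v_1 ∨ ¬v_2): ¬v_0 holds.
  (¬v_0 ∨ v_1 ∨ ¬v_2): ¬v_0 holds.
All clauses satisfied.

v_0 = False, v_1 = True, v_2 = False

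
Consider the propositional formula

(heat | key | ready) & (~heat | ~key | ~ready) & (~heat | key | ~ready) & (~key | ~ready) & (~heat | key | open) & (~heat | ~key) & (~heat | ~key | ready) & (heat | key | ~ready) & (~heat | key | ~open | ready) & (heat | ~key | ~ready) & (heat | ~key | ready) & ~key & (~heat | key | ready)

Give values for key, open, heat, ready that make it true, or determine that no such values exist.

The formula is unsatisfiable.

Case heat = True:
  (~heat | ~key) forces key = False.
  (~heat | key | ~ready) forces ready = False.
  Clause (~heat | key | ready) is falsified — contradiction.
Case heat = False:
  (~key) forces key = False.
  (heat | key | ready) forces ready = True.
  Clause (heat | key | ~ready) is falsified — contradiction.
Both cases fail, so the formula is unsatisfiable.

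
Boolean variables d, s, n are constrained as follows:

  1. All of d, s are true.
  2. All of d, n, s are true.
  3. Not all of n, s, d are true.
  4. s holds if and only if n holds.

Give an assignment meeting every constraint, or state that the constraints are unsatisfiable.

No satisfying assignment exists.

Case d = True:
  (1) forces s = True.
  (2) forces n = True.
  Constraint (3) is violated (n=T, s=T, d=T) — contradiction.
Case d = False:
  Constraint (1) is violated (d=F) — contradiction.
Both cases fail — unsatisfiable.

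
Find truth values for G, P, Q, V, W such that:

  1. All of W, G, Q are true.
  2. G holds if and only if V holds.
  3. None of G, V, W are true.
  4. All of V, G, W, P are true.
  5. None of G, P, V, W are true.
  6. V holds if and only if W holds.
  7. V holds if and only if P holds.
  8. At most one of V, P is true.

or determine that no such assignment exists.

Case G = True:
  Constraint (3) is violated (G=T) — contradiction.
Case G = False:
  Constraint (1) is violated (G=F) — contradiction.
Both cases fail — unsatisfiable.

The formula is unsatisfiable.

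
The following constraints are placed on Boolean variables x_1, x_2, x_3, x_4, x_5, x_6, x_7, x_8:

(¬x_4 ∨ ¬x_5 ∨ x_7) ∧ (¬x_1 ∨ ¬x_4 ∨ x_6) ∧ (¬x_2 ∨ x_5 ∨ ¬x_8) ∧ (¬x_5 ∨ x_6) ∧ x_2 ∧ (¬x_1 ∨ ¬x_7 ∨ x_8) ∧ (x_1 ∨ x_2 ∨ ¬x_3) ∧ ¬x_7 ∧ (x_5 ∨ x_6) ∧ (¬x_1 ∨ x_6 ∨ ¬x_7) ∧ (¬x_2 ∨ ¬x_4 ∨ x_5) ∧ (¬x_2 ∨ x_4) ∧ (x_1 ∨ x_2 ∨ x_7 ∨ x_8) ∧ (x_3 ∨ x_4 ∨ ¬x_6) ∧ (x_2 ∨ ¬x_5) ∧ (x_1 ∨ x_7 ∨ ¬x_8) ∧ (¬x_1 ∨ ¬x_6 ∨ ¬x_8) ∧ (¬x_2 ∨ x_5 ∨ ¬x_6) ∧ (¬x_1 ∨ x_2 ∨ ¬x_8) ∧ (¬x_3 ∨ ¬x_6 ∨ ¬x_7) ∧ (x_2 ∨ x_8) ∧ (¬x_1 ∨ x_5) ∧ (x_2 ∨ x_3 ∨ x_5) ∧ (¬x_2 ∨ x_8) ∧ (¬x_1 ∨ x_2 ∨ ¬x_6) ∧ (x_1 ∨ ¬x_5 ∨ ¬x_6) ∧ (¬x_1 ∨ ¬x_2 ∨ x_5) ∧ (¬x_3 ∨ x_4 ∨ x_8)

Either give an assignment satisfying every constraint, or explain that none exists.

No satisfying assignment exists.

Case x_2 = True:
  (¬x_7) forces x_7 = False.
  (¬x_2 ∨ x_4) forces x_4 = True.
  (¬x_4 ∨ ¬x_5 ∨ x_7) forces x_5 = False.
  Clause (¬x_2 ∨ ¬x_4 ∨ x_5) is falsified — contradiction.
Case x_2 = False:
  Clause (x_2) is falsified — contradiction.
Both cases fail, so the formula is unsatisfiable.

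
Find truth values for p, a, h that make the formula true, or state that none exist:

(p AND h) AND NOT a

p=T, a=F, h=T

  p AND h = True
  NOT a = True
Both conjuncts True, so the formula holds.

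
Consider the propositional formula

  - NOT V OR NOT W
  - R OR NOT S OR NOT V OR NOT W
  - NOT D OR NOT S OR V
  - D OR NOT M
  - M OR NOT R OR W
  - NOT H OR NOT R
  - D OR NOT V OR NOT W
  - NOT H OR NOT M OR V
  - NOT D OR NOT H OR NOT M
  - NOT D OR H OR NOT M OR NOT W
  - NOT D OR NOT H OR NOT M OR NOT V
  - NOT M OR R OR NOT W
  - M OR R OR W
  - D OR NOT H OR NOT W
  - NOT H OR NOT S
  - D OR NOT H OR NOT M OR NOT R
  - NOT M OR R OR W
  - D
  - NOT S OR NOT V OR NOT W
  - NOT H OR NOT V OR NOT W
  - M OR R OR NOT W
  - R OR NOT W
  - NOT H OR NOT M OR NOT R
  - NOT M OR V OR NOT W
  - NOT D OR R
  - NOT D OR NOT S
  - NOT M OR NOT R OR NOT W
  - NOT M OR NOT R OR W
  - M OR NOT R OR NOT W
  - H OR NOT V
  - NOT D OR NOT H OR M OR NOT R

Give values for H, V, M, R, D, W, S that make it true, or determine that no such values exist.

Case M = True:
  (D OR NOT M) forces D = True.
  (NOT D OR NOT H OR NOT M) forces H = False.
  (NOT D OR H OR NOT M OR NOT W) forces W = False.
  (NOT M OR R OR W) forces R = True.
  Clause (NOT M OR NOT R OR W) is falsified — contradiction.
Case M = False:
  (D) forces D = True.
  (NOT D OR R) forces R = True.
  (M OR NOT R OR W) forces W = True.
  Clause (M OR NOT R OR NOT W) is falsified — contradiction.
Both cases fail, so the formula is unsatisfiable.

Unsatisfiable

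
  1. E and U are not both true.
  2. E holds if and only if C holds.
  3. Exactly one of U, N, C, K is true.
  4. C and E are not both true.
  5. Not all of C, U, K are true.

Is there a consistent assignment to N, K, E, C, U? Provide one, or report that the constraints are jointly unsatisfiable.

N = False; K = True; E = False; C = False; U = False

  (1) E=F, U=F — not both ✓
  (2) E=F, C=F — same ✓
  (3) {U, N, C, K}: 1 true — exactly one ✓
  (4) C=F, E=F — not both ✓
  (5) {C, U, K}: 1/3 true — not all ✓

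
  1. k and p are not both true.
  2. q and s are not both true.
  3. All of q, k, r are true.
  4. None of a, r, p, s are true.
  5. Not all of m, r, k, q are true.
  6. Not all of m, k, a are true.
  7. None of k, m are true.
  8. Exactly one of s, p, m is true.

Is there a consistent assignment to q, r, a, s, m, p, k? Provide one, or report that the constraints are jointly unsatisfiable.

Case r = True:
  Constraint (4) is violated (r=T) — contradiction.
Case r = False:
  Constraint (3) is violated (r=F) — contradiction.
Both cases fail — unsatisfiable.

UNSATISFIABLE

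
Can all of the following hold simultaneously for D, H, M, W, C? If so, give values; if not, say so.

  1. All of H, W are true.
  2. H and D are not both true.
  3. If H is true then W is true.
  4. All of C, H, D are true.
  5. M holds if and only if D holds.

Case D = True:
  (1) forces H = True.
  Constraint (2) is violated (H=T, D=T) — contradiction.
Case D = False:
  Constraint (4) is violated (D=F) — contradiction.
Both cases fail — unsatisfiable.

Unsatisfiable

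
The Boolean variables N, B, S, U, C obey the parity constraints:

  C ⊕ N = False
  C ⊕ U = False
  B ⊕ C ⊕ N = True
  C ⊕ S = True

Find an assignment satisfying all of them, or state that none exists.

N = False, B = True, S = True, U = False, C = False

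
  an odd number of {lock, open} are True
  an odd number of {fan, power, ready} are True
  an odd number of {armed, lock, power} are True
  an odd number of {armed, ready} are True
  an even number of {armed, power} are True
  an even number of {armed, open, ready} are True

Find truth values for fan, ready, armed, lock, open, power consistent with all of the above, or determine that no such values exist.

Adding constraints 1, 3, 4, 5, 6 mod 2: every variable appears an even number of times on the left, so the left side is 0.
But the right sides sum to 1 (mod 2). 0 ≠ 1 — the system is inconsistent.

Unsatisfiable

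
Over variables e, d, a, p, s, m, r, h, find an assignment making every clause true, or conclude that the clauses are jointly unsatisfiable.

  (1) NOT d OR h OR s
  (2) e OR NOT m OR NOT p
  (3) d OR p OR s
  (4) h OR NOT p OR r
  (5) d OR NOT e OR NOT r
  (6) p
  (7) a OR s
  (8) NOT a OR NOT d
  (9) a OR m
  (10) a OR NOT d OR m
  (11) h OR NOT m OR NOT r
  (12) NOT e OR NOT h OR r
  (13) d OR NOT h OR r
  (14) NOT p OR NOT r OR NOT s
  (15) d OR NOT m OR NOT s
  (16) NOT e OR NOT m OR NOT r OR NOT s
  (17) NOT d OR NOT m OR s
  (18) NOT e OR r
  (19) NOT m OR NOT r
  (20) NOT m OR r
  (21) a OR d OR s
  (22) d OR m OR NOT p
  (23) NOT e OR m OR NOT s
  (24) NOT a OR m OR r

UNSATISFIABLE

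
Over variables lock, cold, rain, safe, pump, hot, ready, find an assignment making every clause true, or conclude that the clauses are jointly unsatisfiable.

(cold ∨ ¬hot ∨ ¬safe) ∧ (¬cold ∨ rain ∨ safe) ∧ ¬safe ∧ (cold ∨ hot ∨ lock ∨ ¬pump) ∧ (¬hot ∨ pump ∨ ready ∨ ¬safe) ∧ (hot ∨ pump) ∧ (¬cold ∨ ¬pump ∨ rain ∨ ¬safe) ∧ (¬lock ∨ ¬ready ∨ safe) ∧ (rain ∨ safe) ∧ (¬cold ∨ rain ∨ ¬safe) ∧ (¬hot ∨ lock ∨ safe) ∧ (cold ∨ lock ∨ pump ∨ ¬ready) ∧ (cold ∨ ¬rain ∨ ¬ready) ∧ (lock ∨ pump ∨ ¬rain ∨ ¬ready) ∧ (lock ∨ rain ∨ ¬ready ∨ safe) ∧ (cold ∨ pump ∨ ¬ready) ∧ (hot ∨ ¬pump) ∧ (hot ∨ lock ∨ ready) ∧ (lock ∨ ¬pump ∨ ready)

Unit clause (¬safe) forces safe = False.
In (rain ∨ safe) only rain is left, so rain = True.
Set lock = True.
  then (¬lock ∨ ¬ready ∨ safe) forces ready = False.
Set cold = True.
Set pump = True.
  then (hot ∨ ¬pump) forces hot = True.
All clauses satisfied.

lock: True, cold: True, rain: True, safe: False, pump: True, hot: True, ready: False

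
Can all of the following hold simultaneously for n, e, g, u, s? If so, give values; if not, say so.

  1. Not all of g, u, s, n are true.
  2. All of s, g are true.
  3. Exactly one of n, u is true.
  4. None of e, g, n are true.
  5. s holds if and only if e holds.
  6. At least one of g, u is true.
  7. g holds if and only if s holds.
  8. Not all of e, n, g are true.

Unsatisfiable

Case g = True:
  Constraint (4) is violated (g=T) — contradiction.
Case g = False:
  Constraint (2) is violated (g=F) — contradiction.
Both cases fail — unsatisfiable.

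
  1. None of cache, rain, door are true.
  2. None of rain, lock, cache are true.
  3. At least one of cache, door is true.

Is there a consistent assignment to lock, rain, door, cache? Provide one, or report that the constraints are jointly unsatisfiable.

Case door = True:
  Constraint (1) is violated (door=T) — contradiction.
Case door = False:
  (1) forces cache = False.
  Constraint (3) is violated (cache=F, door=F) — contradiction.
Both cases fail — unsatisfiable.

Unsatisfiable — no assignment works.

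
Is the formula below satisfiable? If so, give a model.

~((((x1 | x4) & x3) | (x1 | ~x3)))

x1=F, x3=T, x4=F

  ~((((x1 | x4) & x3) | (x1 | ~x3))) = True
    ((x1 | x4) & x3) | (x1 | ~x3) = False
      (x1 | x4) & x3 = False
        x1 | x4 = False
      x1 | ~x3 = False
        ~x3 = False
The formula evaluates to True.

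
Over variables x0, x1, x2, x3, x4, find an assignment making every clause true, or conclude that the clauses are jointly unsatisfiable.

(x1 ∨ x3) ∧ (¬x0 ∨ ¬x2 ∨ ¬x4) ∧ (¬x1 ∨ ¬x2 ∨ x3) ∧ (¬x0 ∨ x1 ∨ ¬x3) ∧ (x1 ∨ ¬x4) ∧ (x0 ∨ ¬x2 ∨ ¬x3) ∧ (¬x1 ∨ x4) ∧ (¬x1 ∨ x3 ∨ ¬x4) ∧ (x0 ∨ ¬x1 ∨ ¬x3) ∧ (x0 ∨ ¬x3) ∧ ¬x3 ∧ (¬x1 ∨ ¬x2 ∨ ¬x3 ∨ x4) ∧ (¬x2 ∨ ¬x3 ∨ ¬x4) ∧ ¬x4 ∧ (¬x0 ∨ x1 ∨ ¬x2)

Case x1 = True:
  (¬x1 ∨ x4) forces x4 = True.
  Clause (¬x4) is falsified — contradiction.
Case x1 = False:
  (x1 ∨ x3) forces x3 = True.
  Clause (¬x3) is falsified — contradiction.
Both cases fail, so the formula is unsatisfiable.

The formula is unsatisfiable.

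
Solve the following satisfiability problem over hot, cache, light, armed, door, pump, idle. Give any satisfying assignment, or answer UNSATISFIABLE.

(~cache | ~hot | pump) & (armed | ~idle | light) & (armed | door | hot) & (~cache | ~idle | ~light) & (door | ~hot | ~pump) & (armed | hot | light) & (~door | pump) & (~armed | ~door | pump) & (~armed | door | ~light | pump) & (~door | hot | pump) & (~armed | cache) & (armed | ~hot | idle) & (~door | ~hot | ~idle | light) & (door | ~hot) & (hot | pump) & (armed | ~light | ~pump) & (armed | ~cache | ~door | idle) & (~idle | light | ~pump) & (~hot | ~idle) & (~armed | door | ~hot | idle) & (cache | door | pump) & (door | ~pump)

hot = True, cache = True, light = True, armed = True, door = True, pump = True, idle = False

Set hot = True.
  then (door | ~hot) forces door = True.
  then (~hot | ~idle) forces idle = False.
  then (~door | pump) forces pump = True.
  then (armed | ~hot | idle) forces armed = True.
  then (~armed | cache) forces cache = True.
Set light = True.
All clauses satisfied.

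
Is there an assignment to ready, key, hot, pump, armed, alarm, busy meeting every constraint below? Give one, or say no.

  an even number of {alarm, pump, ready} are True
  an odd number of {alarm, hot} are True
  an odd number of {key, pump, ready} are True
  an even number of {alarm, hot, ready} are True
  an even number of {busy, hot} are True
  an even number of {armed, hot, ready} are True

ready = True; key = False; hot = False; pump = False; armed = True; alarm = True; busy = False

{alarm, pump, ready}: 2 true → even ✓
{alarm, hot}: 1 true → odd ✓
{key, pump, ready}: 1 true → odd ✓
{alarm, hot, ready}: 2 true → even ✓
{busy, hot}: 0 true → even ✓
{armed, hot, ready}: 2 true → even ✓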